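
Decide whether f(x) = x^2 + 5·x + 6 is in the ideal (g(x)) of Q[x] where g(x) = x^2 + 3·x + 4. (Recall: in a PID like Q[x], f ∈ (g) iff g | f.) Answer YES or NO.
In Q[x] the ideal (g) consists of all multiples of g, so f ∈ (g) iff g | f, i.e. iff the remainder of f on division by g is 0. Divide f by g (g is monic, so eliminate the leading term of the running remainder at each step):
  leading term x^2: subtract (1)·g(x) = x^2 + 3·x + 4, leaving 2·x + 2
The remainder r(x) = 2·x + 2 ≠ 0 (and deg r < deg g), so g ∤ f, i.e. f ∉ (g).

Final answer: NO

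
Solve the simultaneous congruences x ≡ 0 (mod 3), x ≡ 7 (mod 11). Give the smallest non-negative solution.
The moduli 3, 11 are pairwise coprime, so by the CRT there is a unique solution mod 3·11 = 33.
Solve by successive substitution. Start with x ≡ 0 (mod 3).
  Combine with x ≡ 7 (mod 11): write x = 3·t and require 3·t ≡ 7 (mod 11). Since 3^(−1) ≡ 4 (mod 11), t ≡ 4·7 ≡ 6 (mod 11). So x ≡ 3·6 = 18 (mod 33).
Unique solution in [0, 33): x = 18.

Final answer: x ≡ 18 (mod 33); the representative in [0, 33) is 18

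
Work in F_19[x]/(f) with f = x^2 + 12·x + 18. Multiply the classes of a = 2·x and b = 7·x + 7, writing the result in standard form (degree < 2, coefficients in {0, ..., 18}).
Multiply as integer polynomials: a · b = 14·x^2 + 14·x. Reducing coefficients mod 19: a · b ≡ 14·x^2 + 14·x. Now divide by f(x) = x^2 + 12·x + 18 in F_19[x], eliminating the leading term at each step:
  leading term 14·x^2: subtract (14)·f(x) = 14·x^2 + 16·x + 5, leaving 17·x + 14 (coefficients mod 19)
The degree is now < 2, so this is the remainder. Hence a · b ≡ 17·x + 14 in F_19[x]/(f).

Final answer: a · b ≡ 17·x + 14 (mod f(x))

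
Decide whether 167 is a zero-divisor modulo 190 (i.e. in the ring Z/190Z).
NO

gcd(167, 190) = 1, so 167 is a unit in Z/190Z (it has a multiplicative inverse). A unit cannot be a zero-divisor: if 167·b ≡ 0 then multiplying both sides by 167^(−1) gives b ≡ 0. So 167 is not a zero-divisor.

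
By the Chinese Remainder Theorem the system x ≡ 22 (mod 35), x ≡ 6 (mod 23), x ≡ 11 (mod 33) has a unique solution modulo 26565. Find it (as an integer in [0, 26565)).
The moduli 35, 23, 33 are pairwise coprime, so by the CRT there is a unique solution mod 35·23·33 = 26565.
Solve by successive substitution. Start with x ≡ 22 (mod 35).
  Combine with x ≡ 6 (mod 23): write x = 22 + 35·t and require 22 + 35·t ≡ 6 (mod 23), i.e. 35·t ≡ 6 − 22 ≡ 7 (mod 23). Since 35^(−1) ≡ 2 (mod 23) (35 ≡ 12 (mod 23)), t ≡ 2·7 ≡ 14 (mod 23). So x ≡ 22 + 35·14 = 512 (mod 805).
  Combine with x ≡ 11 (mod 33): write x = 512 + 805·t and require 512 + 805·t ≡ 11 (mod 33), i.e. 805·t ≡ 11 − 512 ≡ 27 (mod 33). Since 805^(−1) ≡ 28 (mod 33) (805 ≡ 13 (mod 33)), t ≡ 28·27 ≡ 30 (mod 33). So x ≡ 512 + 805·30 = 24662 (mod 26565).
Unique solution in [0, 26565): x = 24662.

Final answer: x ≡ 24662 (mod 26565); the representative in [0, 26565) is 24662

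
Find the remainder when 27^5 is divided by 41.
14

Use repeated squaring. Binary(5) = 101. Walk through the bits of the exponent 5 left-to-right: at each bit after the leading one, square the running value, then multiply by 27 if the bit is 1 (always reducing mod 41):
  bit 1 = 1 (leading): start with 27.
  bit 2 = 0: square 27^2 = 729 ≡ 32 (mod 41).
  bit 3 = 1: square 32^2 = 1024 ≡ 40; bit is 1, so multiply 40·27 = 1080 ≡ 14 (mod 41).
Final value: 27^5 ≡ 14 (mod 41).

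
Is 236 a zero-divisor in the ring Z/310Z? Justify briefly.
gcd(236, 310) = 2 > 1, so 236 is not a unit in Z/310Z. In Z/nZ every nonzero non-unit is a zero-divisor: explicitly, take b = 310/gcd = 155 ≠ 0 (mod 310); then 236·155 = 36580 = 118·310, i.e. 236·155 ≡ 0 (mod 310). So 236 is a zero-divisor.

Final answer: YES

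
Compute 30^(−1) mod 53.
Apply the extended Euclidean algorithm to (53, 30), tracking rows (r, s, t) with s·53 + t·30 = r. Each division r_prev = q·r_cur + r_new produces the new row as (previous row) − q·(current row):
  row A: (53, 1, 0)   [1·53 + 0·30 = 53]
  row B: (30, 0, 1)   [0·53 + 1·30 = 30]
  53 = 1·30 + 23   → row C = row A − 1·row B = (23, 1, −1)   [check: 1·53 − 1·30 = 23]
  30 = 1·23 + 7   → row D = row B − 1·row C = (7, −1, 2)   [check: −1·53 + 2·30 = 7]
  23 = 3·7 + 2   → row E = row C − 3·row D = (2, 4, −7)   [check: 4·53 − 7·30 = 2]
  7 = 3·2 + 1   → row F = row D − 3·row E = (1, −13, 23)   [check: −13·53 + 23·30 = 1]
  2 = 2·1 + 0   → remainder 0, stop. gcd = 1 (last nonzero row F).
The gcd is 1, so 30 is invertible mod 53. The last nonzero row gives −13·53 + 23·30 = 1, so t = 23. So 30^(−1) ≡ 23 (mod 53). Verify: 30 · 23 = 690 ≡ 1 (mod 53). ✓

Final answer: 30^(−1) ≡ 23 (mod 53)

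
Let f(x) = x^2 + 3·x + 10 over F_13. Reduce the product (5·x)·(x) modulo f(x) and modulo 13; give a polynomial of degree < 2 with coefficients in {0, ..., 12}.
Multiply as integer polynomials: a · b = 5·x^2. Reducing coefficients mod 13: a · b ≡ 5·x^2. Now divide by f(x) = x^2 + 3·x + 10 in F_13[x], eliminating the leading term at each step:
  leading term 5·x^2: subtract (5)·f(x) = 5·x^2 + 2·x + 11, leaving 11·x + 2 (coefficients mod 13)
The degree is now < 2, so this is the remainder. Hence a · b ≡ 11·x + 2 in F_13[x]/(f).

Final answer: a · b ≡ 11·x + 2 (mod f(x))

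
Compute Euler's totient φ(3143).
φ(3143) = 2688

φ is multiplicative, with φ(p^e) = p^e − p^(e−1). Factorise 3143 = 7 · 449. Then
  φ(3143) = (7 − 1) · (449 − 1) = 6 · 448 = 2688.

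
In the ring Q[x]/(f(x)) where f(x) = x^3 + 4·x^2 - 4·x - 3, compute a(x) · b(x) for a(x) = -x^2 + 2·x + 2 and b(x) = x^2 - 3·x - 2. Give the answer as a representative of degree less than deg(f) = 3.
First multiply in Q[x] without reducing: a · b = -x^4 + 5·x^3 - 2·x^2 - 10·x - 4. Now divide by f(x) = x^3 + 4·x^2 - 4·x - 3, eliminating the leading term at each step:
  leading term -x^4: subtract (-x)·f(x) = -x^4 - 4·x^3 + 4·x^2 + 3·x, leaving 9·x^3 - 6·x^2 - 13·x - 4
  leading term 9·x^3: subtract (9)·f(x) = 9·x^3 + 36·x^2 - 36·x - 27, leaving -42·x^2 + 23·x + 23
The degree is now < 3, so this is the remainder. Hence a · b ≡ -42·x^2 + 23·x + 23 in Q[x]/(f).

Final answer: a · b ≡ -42·x^2 + 23·x + 23 (mod f(x))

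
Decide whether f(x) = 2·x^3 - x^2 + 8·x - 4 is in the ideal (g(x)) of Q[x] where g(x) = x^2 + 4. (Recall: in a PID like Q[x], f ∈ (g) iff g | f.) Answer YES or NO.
In Q[x] the ideal (g) consists of all multiples of g, so f ∈ (g) iff g | f, i.e. iff the remainder of f on division by g is 0. Divide f by g (g is monic, so eliminate the leading term of the running remainder at each step):
  leading term 2·x^3: subtract (2·x)·g(x) = 2·x^3 + 8·x, leaving -x^2 - 4
  leading term -x^2: subtract (-1)·g(x) = -x^2 - 4, leaving 0
The remainder is 0, so f(x) = g(x) · h(x) with h(x) = 2·x - 1. Hence g | f, i.e. f ∈ (g).

Final answer: YES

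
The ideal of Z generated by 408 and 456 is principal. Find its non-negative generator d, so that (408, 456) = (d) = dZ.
In the PID Z, (a, b) is generated by gcd(a, b). Compute gcd(456, 408) with the extended Euclidean algorithm, tracking rows (r, s, t) with s·456 + t·408 = r:
  row A: (456, 1, 0)   [1·456 + 0·408 = 456]
  row B: (408, 0, 1)   [0·456 + 1·408 = 408]
  456 = 1·408 + 48   → row C = row A − 1·row B = (48, 1, −1)   [check: 1·456 − 1·408 = 48]
  408 = 8·48 + 24   → row D = row B − 8·row C = (24, −8, 9)   [check: −8·456 + 9·408 = 24]
  48 = 2·24 + 0   → remainder 0, stop. gcd = 24 (last nonzero row D).
So gcd(408, 456) = 24, with Bézout identity −8·456 + 9·408 = 24. Containment (⊇): the Bézout identity exhibits 24 as an element of (408, 456), giving (24) ⊆ (408, 456). Containment (⊆): since 24 | 408 and 24 | 456 (408 = 24·17, 456 = 24·19), every Z-linear combination of 408 and 456 is divisible by 24, so (408, 456) ⊆ (24). Therefore (408, 456) = (24), d = 24.

Final answer: (408, 456) = (24); d = 24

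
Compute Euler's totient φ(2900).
φ is multiplicative, with φ(p^e) = p^e − p^(e−1). Factorise 2900 = 2^2 · 5^2 · 29. Then
  φ(2900) = (2^2 − 2^1) · (5^2 − 5^1) · (29 − 1) = 2 · 20 · 28 = 1120.

Final answer: φ(2900) = 1120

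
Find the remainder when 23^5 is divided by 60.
Use repeated squaring. Binary(5) = 101. Walk through the bits of the exponent 5 left-to-right: at each bit after the leading one, square the running value, then multiply by 23 if the bit is 1 (always reducing mod 60):
  bit 1 = 1 (leading): start with 23.
  bit 2 = 0: square 23^2 = 529 ≡ 49 (mod 60).
  bit 3 = 1: square 49^2 = 2401 ≡ 1; bit is 1, so multiply 1·23 = 23 (mod 60).
Final value: 23^5 ≡ 23 (mod 60).

Final answer: 23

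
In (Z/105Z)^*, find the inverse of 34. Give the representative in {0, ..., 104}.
34^(−1) ≡ 34 (mod 105)

Apply the extended Euclidean algorithm to (105, 34), tracking rows (r, s, t) with s·105 + t·34 = r. Each division r_prev = q·r_cur + r_new produces the new row as (previous row) − q·(current row):
  row A: (105, 1, 0)   [1·105 + 0·34 = 105]
  row B: (34, 0, 1)   [0·105 + 1·34 = 34]
  105 = 3·34 + 3   → row C = row A − 3·row B = (3, 1, −3)   [check: 1·105 − 3·34 = 3]
  34 = 11·3 + 1   → row D = row B − 11·row C = (1, −11, 34)   [check: −11·105 + 34·34 = 1]
  3 = 3·1 + 0   → remainder 0, stop. gcd = 1 (last nonzero row D).
The gcd is 1, so 34 is invertible mod 105. The last nonzero row gives −11·105 + 34·34 = 1, so t = 34. So 34^(−1) ≡ 34 (mod 105). Verify: 34 · 34 = 1156 ≡ 1 (mod 105). ✓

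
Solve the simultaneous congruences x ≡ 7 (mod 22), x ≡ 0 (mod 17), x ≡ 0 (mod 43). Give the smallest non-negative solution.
The moduli 22, 17, 43 are pairwise coprime, so by the CRT there is a unique solution mod 22·17·43 = 16082.
Solve by successive substitution. Start with x ≡ 7 (mod 22).
  Combine with x ≡ 0 (mod 17): write x = 7 + 22·t and require 7 + 22·t ≡ 0 (mod 17), i.e. 22·t ≡ 0 − 7 ≡ 10 (mod 17). Since 22^(−1) ≡ 7 (mod 17) (22 ≡ 5 (mod 17)), t ≡ 7·10 ≡ 2 (mod 17). So x ≡ 7 + 22·2 = 51 (mod 374).
  Combine with x ≡ 0 (mod 43): write x = 51 + 374·t and require 51 + 374·t ≡ 0 (mod 43), i.e. 374·t ≡ 0 − 51 ≡ 35 (mod 43). Since 374^(−1) ≡ 33 (mod 43) (374 ≡ 30 (mod 43)), t ≡ 33·35 ≡ 37 (mod 43). So x ≡ 51 + 374·37 = 13889 (mod 16082).
Unique solution in [0, 16082): x = 13889.

Final answer: x ≡ 13889 (mod 16082); the representative in [0, 16082) is 13889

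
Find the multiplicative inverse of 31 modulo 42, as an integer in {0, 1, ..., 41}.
31^(−1) ≡ 19 (mod 42)

Apply the extended Euclidean algorithm to (42, 31), tracking rows (r, s, t) with s·42 + t·31 = r. Each division r_prev = q·r_cur + r_new produces the new row as (previous row) − q·(current row):
  row A: (42, 1, 0)   [1·42 + 0·31 = 42]
  row B: (31, 0, 1)   [0·42 + 1·31 = 31]
  42 = 1·31 + 11   → row C = row A − 1·row B = (11, 1, −1)   [check: 1·42 − 1·31 = 11]
  31 = 2·11 + 9   → row D = row B − 2·row C = (9, −2, 3)   [check: −2·42 + 3·31 = 9]
  11 = 1·9 + 2   → row E = row C − 1·row D = (2, 3, −4)   [check: 3·42 − 4·31 = 2]
  9 = 4·2 + 1   → row F = row D − 4·row E = (1, −14, 19)   [check: −14·42 + 19·31 = 1]
  2 = 2·1 + 0   → remainder 0, stop. gcd = 1 (last nonzero row F).
The gcd is 1, so 31 is invertible mod 42. The last nonzero row gives −14·42 + 19·31 = 1, so t = 19. So 31^(−1) ≡ 19 (mod 42). Verify: 31 · 19 = 589 ≡ 1 (mod 42). ✓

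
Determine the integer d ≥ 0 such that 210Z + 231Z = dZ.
In the PID Z, (a, b) is generated by gcd(a, b). Compute gcd(231, 210) with the extended Euclidean algorithm, tracking rows (r, s, t) with s·231 + t·210 = r:
  row A: (231, 1, 0)   [1·231 + 0·210 = 231]
  row B: (210, 0, 1)   [0·231 + 1·210 = 210]
  231 = 1·210 + 21   → row C = row A − 1·row B = (21, 1, −1)   [check: 1·231 − 1·210 = 21]
  210 = 10·21 + 0   → remainder 0, stop. gcd = 21 (last nonzero row C).
So gcd(210, 231) = 21, with Bézout identity 1·231 − 1·210 = 21. Containment (⊇): the Bézout identity exhibits 21 as an element of (210, 231), giving (21) ⊆ (210, 231). Containment (⊆): since 21 | 210 and 21 | 231 (210 = 21·10, 231 = 21·11), every Z-linear combination of 210 and 231 is divisible by 21, so (210, 231) ⊆ (21). Therefore (210, 231) = (21), d = 21.

Final answer: (210, 231) = (21); d = 21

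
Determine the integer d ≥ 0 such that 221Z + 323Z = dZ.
(221, 323) = (17); d = 17

In the PID Z, (a, b) is generated by gcd(a, b). Compute gcd(323, 221) with the extended Euclidean algorithm, tracking rows (r, s, t) with s·323 + t·221 = r:
  row A: (323, 1, 0)   [1·323 + 0·221 = 323]
  row B: (221, 0, 1)   [0·323 + 1·221 = 221]
  323 = 1·221 + 102   → row C = row A − 1·row B = (102, 1, −1)   [check: 1·323 − 1·221 = 102]
  221 = 2·102 + 17   → row D = row B − 2·row C = (17, −2, 3)   [check: −2·323 + 3·221 = 17]
  102 = 6·17 + 0   → remainder 0, stop. gcd = 17 (last nonzero row D).
So gcd(221, 323) = 17, with Bézout identity −2·323 + 3·221 = 17. Containment (⊇): the Bézout identity exhibits 17 as an element of (221, 323), giving (17) ⊆ (221, 323). Containment (⊆): since 17 | 221 and 17 | 323 (221 = 17·13, 323 = 17·19), every Z-linear combination of 221 and 323 is divisible by 17, so (221, 323) ⊆ (17). Therefore (221, 323) = (17), d = 17.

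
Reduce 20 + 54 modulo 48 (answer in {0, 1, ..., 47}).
Reduce the summands first: 54 ≡ 6 (mod 48), so 20 + 54 ≡ 20 + 6 (mod 48). 20 + 6 = 26; 26 = 0·48 + 26, so (20 + 54) mod 48 = 26.

Final answer: 26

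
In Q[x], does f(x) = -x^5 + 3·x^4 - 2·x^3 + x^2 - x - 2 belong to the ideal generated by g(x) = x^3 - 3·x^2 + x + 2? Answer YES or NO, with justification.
In Q[x] the ideal (g) consists of all multiples of g, so f ∈ (g) iff g | f, i.e. iff the remainder of f on division by g is 0. Divide f by g (g is monic, so eliminate the leading term of the running remainder at each step):
  leading term -x^5: subtract (-x^2)·g(x) = -x^5 + 3·x^4 - x^3 - 2·x^2, leaving -x^3 + 3·x^2 - x - 2
  leading term -x^3: subtract (-1)·g(x) = -x^3 + 3·x^2 - x - 2, leaving 0
The remainder is 0, so f(x) = g(x) · h(x) with h(x) = -x^2 - 1. Hence g | f, i.e. f ∈ (g).

Final answer: YES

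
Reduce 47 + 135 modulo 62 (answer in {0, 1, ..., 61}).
58

Reduce the summands first: 135 ≡ 11 (mod 62), so 47 + 135 ≡ 47 + 11 (mod 62). 47 + 11 = 58; 58 = 0·62 + 58, so (47 + 135) mod 62 = 58.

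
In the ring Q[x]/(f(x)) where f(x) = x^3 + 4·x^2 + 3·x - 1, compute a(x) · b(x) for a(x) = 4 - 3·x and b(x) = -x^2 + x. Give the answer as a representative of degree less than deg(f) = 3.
First multiply in Q[x] without reducing: a · b = 3·x^3 - 7·x^2 + 4·x. Now divide by f(x) = x^3 + 4·x^2 + 3·x - 1, eliminating the leading term at each step:
  leading term 3·x^3: subtract (3)·f(x) = 3·x^3 + 12·x^2 + 9·x - 3, leaving -19·x^2 - 5·x + 3
The degree is now < 3, so this is the remainder. Hence a · b ≡ -19·x^2 - 5·x + 3 in Q[x]/(f).

Final answer: a · b ≡ -19·x^2 - 5·x + 3 (mod f(x))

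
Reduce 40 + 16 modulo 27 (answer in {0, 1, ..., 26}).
2

Reduce the summands first: 40 ≡ 13 (mod 27), so 40 + 16 ≡ 13 + 16 (mod 27). 13 + 16 = 29; 29 = 1·27 + 2, so (40 + 16) mod 27 = 2.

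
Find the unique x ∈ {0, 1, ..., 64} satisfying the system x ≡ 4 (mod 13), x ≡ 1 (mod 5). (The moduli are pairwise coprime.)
x ≡ 56 (mod 65); the representative in [0, 65) is 56

The moduli 13, 5 are pairwise coprime, so by the CRT there is a unique solution mod 13·5 = 65.
Solve by successive substitution. Start with x ≡ 4 (mod 13).
  Combine with x ≡ 1 (mod 5): write x = 4 + 13·t and require 4 + 13·t ≡ 1 (mod 5), i.e. 13·t ≡ 1 − 4 ≡ 2 (mod 5). Since 13^(−1) ≡ 2 (mod 5) (13 ≡ 3 (mod 5)), t ≡ 2·2 ≡ 4 (mod 5). So x ≡ 4 + 13·4 = 56 (mod 65).
Unique solution in [0, 65): x = 56.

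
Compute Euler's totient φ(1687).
φ(1687) = 1440

φ is multiplicative, with φ(p^e) = p^e − p^(e−1). Factorise 1687 = 7 · 241. Then
  φ(1687) = (7 − 1) · (241 − 1) = 6 · 240 = 1440.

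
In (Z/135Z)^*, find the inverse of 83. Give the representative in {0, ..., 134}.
83^(−1) ≡ 122 (mod 135)

Apply the extended Euclidean algorithm to (135, 83), tracking rows (r, s, t) with s·135 + t·83 = r. Each division r_prev = q·r_cur + r_new produces the new row as (previous row) − q·(current row):
  row A: (135, 1, 0)   [1·135 + 0·83 = 135]
  row B: (83, 0, 1)   [0·135 + 1·83 = 83]
  135 = 1·83 + 52   → row C = row A − 1·row B = (52, 1, −1)   [check: 1·135 − 1·83 = 52]
  83 = 1·52 + 31   → row D = row B − 1·row C = (31, −1, 2)   [check: −1·135 + 2·83 = 31]
  52 = 1·31 + 21   → row E = row C − 1·row D = (21, 2, −3)   [check: 2·135 − 3·83 = 21]
  31 = 1·21 + 10   → row F = row D − 1·row E = (10, −3, 5)   [check: −3·135 + 5·83 = 10]
  21 = 2·10 + 1   → row G = row E − 2·row F = (1, 8, −13)   [check: 8·135 − 13·83 = 1]
  10 = 10·1 + 0   → remainder 0, stop. gcd = 1 (last nonzero row G).
The gcd is 1, so 83 is invertible mod 135. The last nonzero row gives 8·135 − 13·83 = 1, so t = −13. So 83^(−1) ≡ −13 ≡ 122 (mod 135). Verify: 83 · 122 = 10126 ≡ 1 (mod 135). ✓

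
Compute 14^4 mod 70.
56

Use repeated squaring. Binary(4) = 100. Walk through the bits of the exponent 4 left-to-right: at each bit after the leading one, square the running value, then multiply by 14 if the bit is 1 (always reducing mod 70):
  bit 1 = 1 (leading): start with 14.
  bit 2 = 0: square 14^2 = 196 ≡ 56 (mod 70).
  bit 3 = 0: square 56^2 = 3136 ≡ 56 (mod 70).
Final value: 14^4 ≡ 56 (mod 70).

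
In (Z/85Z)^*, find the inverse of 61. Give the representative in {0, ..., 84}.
Apply the extended Euclidean algorithm to (85, 61), tracking rows (r, s, t) with s·85 + t·61 = r. Each division r_prev = q·r_cur + r_new produces the new row as (previous row) − q·(current row):
  row A: (85, 1, 0)   [1·85 + 0·61 = 85]
  row B: (61, 0, 1)   [0·85 + 1·61 = 61]
  85 = 1·61 + 24   → row C = row A − 1·row B = (24, 1, −1)   [check: 1·85 − 1·61 = 24]
  61 = 2·24 + 13   → row D = row B − 2·row C = (13, −2, 3)   [check: −2·85 + 3·61 = 13]
  24 = 1·13 + 11   → row E = row C − 1·row D = (11, 3, −4)   [check: 3·85 − 4·61 = 11]
  13 = 1·11 + 2   → row F = row D − 1·row E = (2, −5, 7)   [check: −5·85 + 7·61 = 2]
  11 = 5·2 + 1   → row G = row E − 5·row F = (1, 28, −39)   [check: 28·85 − 39·61 = 1]
  2 = 2·1 + 0   → remainder 0, stop. gcd = 1 (last nonzero row G).
The gcd is 1, so 61 is invertible mod 85. The last nonzero row gives 28·85 − 39·61 = 1, so t = −39. So 61^(−1) ≡ −39 ≡ 46 (mod 85). Verify: 61 · 46 = 2806 ≡ 1 (mod 85). ✓

Final answer: 61^(−1) ≡ 46 (mod 85)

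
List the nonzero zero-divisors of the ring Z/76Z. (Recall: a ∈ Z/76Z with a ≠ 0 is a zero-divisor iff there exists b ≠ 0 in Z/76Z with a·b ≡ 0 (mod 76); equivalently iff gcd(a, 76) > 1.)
An element a ∈ Z/76Z (with a ≠ 0) is a zero-divisor iff gcd(a, 76) > 1 (because a is a unit precisely when gcd(a, n) = 1, and in Z/nZ every nonzero, non-unit element is a zero-divisor). Scan a = 1, ..., 75 and keep those with gcd(a, 76) > 1:
  gcd(2, 76) = 2, gcd(4, 76) = 4, gcd(6, 76) = 2, gcd(8, 76) = 4, gcd(10, 76) = 2, gcd(12, 76) = 4, gcd(14, 76) = 2, gcd(16, 76) = 4, gcd(18, 76) = 2, gcd(19, 76) = 19, gcd(20, 76) = 4, gcd(22, 76) = 2, gcd(24, 76) = 4, gcd(26, 76) = 2, gcd(28, 76) = 4, gcd(30, 76) = 2, gcd(32, 76) = 4, gcd(34, 76) = 2, gcd(36, 76) = 4, gcd(38, 76) = 38, gcd(40, 76) = 4, gcd(42, 76) = 2, gcd(44, 76) = 4, gcd(46, 76) = 2, gcd(48, 76) = 4, gcd(50, 76) = 2, gcd(52, 76) = 4, gcd(54, 76) = 2, gcd(56, 76) = 4, gcd(57, 76) = 19, gcd(58, 76) = 2, gcd(60, 76) = 4, gcd(62, 76) = 2, gcd(64, 76) = 4, gcd(66, 76) = 2, gcd(68, 76) = 4, gcd(70, 76) = 2, gcd(72, 76) = 4, gcd(74, 76) = 2.
All other a ∈ {1, ..., 75} have gcd(a, 76) = 1 and are units. So the nonzero zero-divisors are exactly the 39 values of a appearing in this scan.

Final answer: nonzero zero-divisors of Z/76Z = {2, 4, 6, 8, 10, 12, 14, 16, 18, 19, 20, 22, 24, 26, 28, 30, 32, 34, 36, 38, 40, 42, 44, 46, 48, 50, 52, 54, 56, 57, 58, 60, 62, 64, 66, 68, 70, 72, 74}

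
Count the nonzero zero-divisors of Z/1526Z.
Z/1526Z has 877 nonzero zero-divisors

In Z/1526Z each nonzero element is either a unit (gcd with 1526 is 1) or a zero-divisor (gcd > 1). The number of units is φ(1526): factorise 1526 = 2 · 7 · 109, so φ(1526) = (2 − 1) · (7 − 1) · (109 − 1) = 1 · 6 · 108 = 648. The nonzero elements number 1526 − 1 = 1525. Hence the nonzero zero-divisors number 1525 − 648 = 877.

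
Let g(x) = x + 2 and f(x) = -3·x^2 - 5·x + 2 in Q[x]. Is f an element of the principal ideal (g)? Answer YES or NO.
In Q[x] the ideal (g) consists of all multiples of g, so f ∈ (g) iff g | f, i.e. iff the remainder of f on division by g is 0. Divide f by g (g is monic, so eliminate the leading term of the running remainder at each step):
  leading term -3·x^2: subtract (-3·x)·g(x) = -3·x^2 - 6·x, leaving x + 2
  leading term x: subtract (1)·g(x) = x + 2, leaving 0
The remainder is 0, so f(x) = g(x) · h(x) with h(x) = 1 - 3·x. Hence g | f, i.e. f ∈ (g).

Final answer: YES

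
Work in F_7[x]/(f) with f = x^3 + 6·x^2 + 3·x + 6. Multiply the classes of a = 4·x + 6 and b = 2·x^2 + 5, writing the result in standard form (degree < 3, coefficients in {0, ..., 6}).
a · b ≡ 6·x^2 + 3·x + 3 (mod f(x))

Multiply as integer polynomials: a · b = 8·x^3 + 12·x^2 + 20·x + 30. Reducing coefficients mod 7: a · b ≡ x^3 + 5·x^2 + 6·x + 2. Now divide by f(x) = x^3 + 6·x^2 + 3·x + 6 in F_7[x], eliminating the leading term at each step:
  leading term x^3: subtract (1)·f(x) = x^3 + 6·x^2 + 3·x + 6, leaving 6·x^2 + 3·x + 3 (coefficients mod 7)
The degree is now < 3, so this is the remainder. Hence a · b ≡ 6·x^2 + 3·x + 3 in F_7[x]/(f).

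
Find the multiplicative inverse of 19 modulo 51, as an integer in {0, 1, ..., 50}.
Apply the extended Euclidean algorithm to (51, 19), tracking rows (r, s, t) with s·51 + t·19 = r. Each division r_prev = q·r_cur + r_new produces the new row as (previous row) − q·(current row):
  row A: (51, 1, 0)   [1·51 + 0·19 = 51]
  row B: (19, 0, 1)   [0·51 + 1·19 = 19]
  51 = 2·19 + 13   → row C = row A − 2·row B = (13, 1, −2)   [check: 1·51 − 2·19 = 13]
  19 = 1·13 + 6   → row D = row B − 1·row C = (6, −1, 3)   [check: −1·51 + 3·19 = 6]
  13 = 2·6 + 1   → row E = row C − 2·row D = (1, 3, −8)   [check: 3·51 − 8·19 = 1]
  6 = 6·1 + 0   → remainder 0, stop. gcd = 1 (last nonzero row E).
The gcd is 1, so 19 is invertible mod 51. The last nonzero row gives 3·51 − 8·19 = 1, so t = −8. So 19^(−1) ≡ −8 ≡ 43 (mod 51). Verify: 19 · 43 = 817 ≡ 1 (mod 51). ✓

Final answer: 19^(−1) ≡ 43 (mod 51)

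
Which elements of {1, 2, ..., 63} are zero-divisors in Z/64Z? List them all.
An element a ∈ Z/64Z (with a ≠ 0) is a zero-divisor iff gcd(a, 64) > 1 (because a is a unit precisely when gcd(a, n) = 1, and in Z/nZ every nonzero, non-unit element is a zero-divisor). Scan a = 1, ..., 63 and keep those with gcd(a, 64) > 1:
  gcd(2, 64) = 2, gcd(4, 64) = 4, gcd(6, 64) = 2, gcd(8, 64) = 8, gcd(10, 64) = 2, gcd(12, 64) = 4, gcd(14, 64) = 2, gcd(16, 64) = 16, gcd(18, 64) = 2, gcd(20, 64) = 4, gcd(22, 64) = 2, gcd(24, 64) = 8, gcd(26, 64) = 2, gcd(28, 64) = 4, gcd(30, 64) = 2, gcd(32, 64) = 32, gcd(34, 64) = 2, gcd(36, 64) = 4, gcd(38, 64) = 2, gcd(40, 64) = 8, gcd(42, 64) = 2, gcd(44, 64) = 4, gcd(46, 64) = 2, gcd(48, 64) = 16, gcd(50, 64) = 2, gcd(52, 64) = 4, gcd(54, 64) = 2, gcd(56, 64) = 8, gcd(58, 64) = 2, gcd(60, 64) = 4, gcd(62, 64) = 2.
All other a ∈ {1, ..., 63} have gcd(a, 64) = 1 and are units. So the nonzero zero-divisors are exactly the 31 values of a appearing in this scan.

Final answer: nonzero zero-divisors of Z/64Z = {2, 4, 6, 8, 10, 12, 14, 16, 18, 20, 22, 24, 26, 28, 30, 32, 34, 36, 38, 40, 42, 44, 46, 48, 50, 52, 54, 56, 58, 60, 62}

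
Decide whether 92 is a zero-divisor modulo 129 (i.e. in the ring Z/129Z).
NO

gcd(92, 129) = 1, so 92 is a unit in Z/129Z (it has a multiplicative inverse). A unit cannot be a zero-divisor: if 92·b ≡ 0 then multiplying both sides by 92^(−1) gives b ≡ 0. So 92 is not a zero-divisor.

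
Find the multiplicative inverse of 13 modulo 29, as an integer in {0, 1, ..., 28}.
13^(−1) ≡ 9 (mod 29)

Apply the extended Euclidean algorithm to (29, 13), tracking rows (r, s, t) with s·29 + t·13 = r. Each division r_prev = q·r_cur + r_new produces the new row as (previous row) − q·(current row):
  row A: (29, 1, 0)   [1·29 + 0·13 = 29]
  row B: (13, 0, 1)   [0·29 + 1·13 = 13]
  29 = 2·13 + 3   → row C = row A − 2·row B = (3, 1, −2)   [check: 1·29 − 2·13 = 3]
  13 = 4·3 + 1   → row D = row B − 4·row C = (1, −4, 9)   [check: −4·29 + 9·13 = 1]
  3 = 3·1 + 0   → remainder 0, stop. gcd = 1 (last nonzero row D).
The gcd is 1, so 13 is invertible mod 29. The last nonzero row gives −4·29 + 9·13 = 1, so t = 9. So 13^(−1) ≡ 9 (mod 29). Verify: 13 · 9 = 117 ≡ 1 (mod 29). ✓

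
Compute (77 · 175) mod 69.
Reduce the factors first: 77 ≡ 8, 175 ≡ 37 (mod 69), so 77 · 175 ≡ 8 · 37 (mod 69). 8 · 37 = 296. Dividing by 69: 296 = 4·69 + 20. So (77 · 175) mod 69 = 20.

Final answer: 20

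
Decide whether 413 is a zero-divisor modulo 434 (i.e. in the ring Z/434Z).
gcd(413, 434) = 7 > 1, so 413 is not a unit in Z/434Z. In Z/nZ every nonzero non-unit is a zero-divisor: explicitly, take b = 434/gcd = 62 ≠ 0 (mod 434); then 413·62 = 25606 = 59·434, i.e. 413·62 ≡ 0 (mod 434). So 413 is a zero-divisor.

Final answer: YES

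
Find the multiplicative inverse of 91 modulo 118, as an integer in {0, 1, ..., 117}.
91^(−1) ≡ 83 (mod 118)

Apply the extended Euclidean algorithm to (118, 91), tracking rows (r, s, t) with s·118 + t·91 = r. Each division r_prev = q·r_cur + r_new produces the new row as (previous row) − q·(current row):
  row A: (118, 1, 0)   [1·118 + 0·91 = 118]
  row B: (91, 0, 1)   [0·118 + 1·91 = 91]
  118 = 1·91 + 27   → row C = row A − 1·row B = (27, 1, −1)   [check: 1·118 − 1·91 = 27]
  91 = 3·27 + 10   → row D = row B − 3·row C = (10, −3, 4)   [check: −3·118 + 4·91 = 10]
  27 = 2·10 + 7   → row E = row C − 2·row D = (7, 7, −9)   [check: 7·118 − 9·91 = 7]
  10 = 1·7 + 3   → row F = row D − 1·row E = (3, −10, 13)   [check: −10·118 + 13·91 = 3]
  7 = 2·3 + 1   → row G = row E − 2·row F = (1, 27, −35)   [check: 27·118 − 35·91 = 1]
  3 = 3·1 + 0   → remainder 0, stop. gcd = 1 (last nonzero row G).
The gcd is 1, so 91 is invertible mod 118. The last nonzero row gives 27·118 − 35·91 = 1, so t = −35. So 91^(−1) ≡ −35 ≡ 83 (mod 118). Verify: 91 · 83 = 7553 ≡ 1 (mod 118). ✓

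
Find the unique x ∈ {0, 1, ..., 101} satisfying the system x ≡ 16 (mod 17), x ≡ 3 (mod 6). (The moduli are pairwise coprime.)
The moduli 17, 6 are pairwise coprime, so by the CRT there is a unique solution mod 17·6 = 102.
Solve by successive substitution. Start with x ≡ 16 (mod 17).
  Combine with x ≡ 3 (mod 6): write x = 16 + 17·t and require 16 + 17·t ≡ 3 (mod 6), i.e. 17·t ≡ 3 − 16 ≡ 5 (mod 6). Since 17^(−1) ≡ 5 (mod 6) (17 ≡ 5 (mod 6)), t ≡ 5·5 ≡ 1 (mod 6). So x ≡ 16 + 17·1 = 33 (mod 102).
Unique solution in [0, 102): x = 33.

Final answer: x ≡ 33 (mod 102); the representative in [0, 102) is 33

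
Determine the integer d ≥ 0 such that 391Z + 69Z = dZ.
(391, 69) = (23); d = 23

In the PID Z, (a, b) is generated by gcd(a, b). Compute gcd(391, 69) with the extended Euclidean algorithm, tracking rows (r, s, t) with s·391 + t·69 = r:
  row A: (391, 1, 0)   [1·391 + 0·69 = 391]
  row B: (69, 0, 1)   [0·391 + 1·69 = 69]
  391 = 5·69 + 46   → row C = row A − 5·row B = (46, 1, −5)   [check: 1·391 − 5·69 = 46]
  69 = 1·46 + 23   → row D = row B − 1·row C = (23, −1, 6)   [check: −1·391 + 6·69 = 23]
  46 = 2·23 + 0   → remainder 0, stop. gcd = 23 (last nonzero row D).
So gcd(391, 69) = 23, with Bézout identity −1·391 + 6·69 = 23. Containment (⊇): the Bézout identity exhibits 23 as an element of (391, 69), giving (23) ⊆ (391, 69). Containment (⊆): since 23 | 391 and 23 | 69 (391 = 23·17, 69 = 23·3), every Z-linear combination of 391 and 69 is divisible by 23, so (391, 69) ⊆ (23). Therefore (391, 69) = (23), d = 23.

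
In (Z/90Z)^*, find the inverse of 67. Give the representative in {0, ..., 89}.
67^(−1) ≡ 43 (mod 90)

Apply the extended Euclidean algorithm to (90, 67), tracking rows (r, s, t) with s·90 + t·67 = r. Each division r_prev = q·r_cur + r_new produces the new row as (previous row) − q·(current row):
  row A: (90, 1, 0)   [1·90 + 0·67 = 90]
  row B: (67, 0, 1)   [0·90 + 1·67 = 67]
  90 = 1·67 + 23   → row C = row A − 1·row B = (23, 1, −1)   [check: 1·90 − 1·67 = 23]
  67 = 2·23 + 21   → row D = row B − 2·row C = (21, −2, 3)   [check: −2·90 + 3·67 = 21]
  23 = 1·21 + 2   → row E = row C − 1·row D = (2, 3, −4)   [check: 3·90 − 4·67 = 2]
  21 = 10·2 + 1   → row F = row D − 10·row E = (1, −32, 43)   [check: −32·90 + 43·67 = 1]
  2 = 2·1 + 0   → remainder 0, stop. gcd = 1 (last nonzero row F).
The gcd is 1, so 67 is invertible mod 90. The last nonzero row gives −32·90 + 43·67 = 1, so t = 43. So 67^(−1) ≡ 43 (mod 90). Verify: 67 · 43 = 2881 ≡ 1 (mod 90). ✓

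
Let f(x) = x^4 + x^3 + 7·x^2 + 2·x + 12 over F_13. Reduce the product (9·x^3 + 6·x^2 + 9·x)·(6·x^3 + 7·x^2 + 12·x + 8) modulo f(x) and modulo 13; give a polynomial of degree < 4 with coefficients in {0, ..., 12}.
a · b ≡ 3·x^3 + 2·x^2 + 9·x + 2 (mod f(x))

Multiply as integer polynomials: a · b = 54·x^6 + 99·x^5 + 204·x^4 + 207·x^3 + 156·x^2 + 72·x. Reducing coefficients mod 13: a · b ≡ 2·x^6 + 8·x^5 + 9·x^4 + 12·x^3 + 7·x. Now divide by f(x) = x^4 + x^3 + 7·x^2 + 2·x + 12 in F_13[x], eliminating the leading term at each step:
  leading term 2·x^6: subtract (2·x^2)·f(x) = 2·x^6 + 2·x^5 + x^4 + 4·x^3 + 11·x^2, leaving 6·x^5 + 8·x^4 + 8·x^3 + 2·x^2 + 7·x (coefficients mod 13)
  leading term 6·x^5: subtract (6·x)·f(x) = 6·x^5 + 6·x^4 + 3·x^3 + 12·x^2 + 7·x, leaving 2·x^4 + 5·x^3 + 3·x^2 (coefficients mod 13)
  leading term 2·x^4: subtract (2)·f(x) = 2·x^4 + 2·x^3 + x^2 + 4·x + 11, leaving 3·x^3 + 2·x^2 + 9·x + 2 (coefficients mod 13)
The degree is now < 4, so this is the remainder. Hence a · b ≡ 3·x^3 + 2·x^2 + 9·x + 2 in F_13[x]/(f).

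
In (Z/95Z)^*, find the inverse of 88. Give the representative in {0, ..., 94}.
Apply the extended Euclidean algorithm to (95, 88), tracking rows (r, s, t) with s·95 + t·88 = r. Each division r_prev = q·r_cur + r_new produces the new row as (previous row) − q·(current row):
  row A: (95, 1, 0)   [1·95 + 0·88 = 95]
  row B: (88, 0, 1)   [0·95 + 1·88 = 88]
  95 = 1·88 + 7   → row C = row A − 1·row B = (7, 1, −1)   [check: 1·95 − 1·88 = 7]
  88 = 12·7 + 4   → row D = row B − 12·row C = (4, −12, 13)   [check: −12·95 + 13·88 = 4]
  7 = 1·4 + 3   → row E = row C − 1·row D = (3, 13, −14)   [check: 13·95 − 14·88 = 3]
  4 = 1·3 + 1   → row F = row D − 1·row E = (1, −25, 27)   [check: −25·95 + 27·88 = 1]
  3 = 3·1 + 0   → remainder 0, stop. gcd = 1 (last nonzero row F).
The gcd is 1, so 88 is invertible mod 95. The last nonzero row gives −25·95 + 27·88 = 1, so t = 27. So 88^(−1) ≡ 27 (mod 95). Verify: 88 · 27 = 2376 ≡ 1 (mod 95). ✓

Final answer: 88^(−1) ≡ 27 (mod 95)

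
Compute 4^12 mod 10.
Use repeated squaring. Binary(12) = 1100. Walk through the bits of the exponent 12 left-to-right: at each bit after the leading one, square the running value, then multiply by 4 if the bit is 1 (always reducing mod 10):
  bit 1 = 1 (leading): start with 4.
  bit 2 = 1: square 4^2 = 16 ≡ 6; bit is 1, so multiply 6·4 = 24 ≡ 4 (mod 10).
  bit 3 = 0: square 4^2 = 16 ≡ 6 (mod 10).
  bit 4 = 0: square 6^2 = 36 ≡ 6 (mod 10).
Final value: 4^12 ≡ 6 (mod 10).

Final answer: 6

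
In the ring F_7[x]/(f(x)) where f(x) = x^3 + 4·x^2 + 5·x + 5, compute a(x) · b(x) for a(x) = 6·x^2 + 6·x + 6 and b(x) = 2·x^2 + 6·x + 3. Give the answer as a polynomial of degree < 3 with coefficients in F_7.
a · b ≡ 6·x^2 + x + 4 (mod f(x))

Multiply as integer polynomials: a · b = 12·x^4 + 48·x^3 + 66·x^2 + 54·x + 18. Reducing coefficients mod 7: a · b ≡ 5·x^4 + 6·x^3 + 3·x^2 + 5·x + 4. Now divide by f(x) = x^3 + 4·x^2 + 5·x + 5 in F_7[x], eliminating the leading term at each step:
  leading term 5·x^4: subtract (5·x)·f(x) = 5·x^4 + 6·x^3 + 4·x^2 + 4·x, leaving 6·x^2 + x + 4 (coefficients mod 7)
The degree is now < 3, so this is the remainder. Hence a · b ≡ 6·x^2 + x + 4 in F_7[x]/(f).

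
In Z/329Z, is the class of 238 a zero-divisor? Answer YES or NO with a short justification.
YES

gcd(238, 329) = 7 > 1, so 238 is not a unit in Z/329Z. In Z/nZ every nonzero non-unit is a zero-divisor: explicitly, take b = 329/gcd = 47 ≠ 0 (mod 329); then 238·47 = 11186 = 34·329, i.e. 238·47 ≡ 0 (mod 329). So 238 is a zero-divisor.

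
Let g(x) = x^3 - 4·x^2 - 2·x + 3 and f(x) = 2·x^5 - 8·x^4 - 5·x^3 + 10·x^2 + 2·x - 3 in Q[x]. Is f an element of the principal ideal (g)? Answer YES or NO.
YES

In Q[x] the ideal (g) consists of all multiples of g, so f ∈ (g) iff g | f, i.e. iff the remainder of f on division by g is 0. Divide f by g (g is monic, so eliminate the leading term of the running remainder at each step):
  leading term 2·x^5: subtract (2·x^2)·g(x) = 2·x^5 - 8·x^4 - 4·x^3 + 6·x^2, leaving -x^3 + 4·x^2 + 2·x - 3
  leading term -x^3: subtract (-1)·g(x) = -x^3 + 4·x^2 + 2·x - 3, leaving 0
The remainder is 0, so f(x) = g(x) · h(x) with h(x) = 2·x^2 - 1. Hence g | f, i.e. f ∈ (g).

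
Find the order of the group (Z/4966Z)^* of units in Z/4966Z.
(Z/4966Z)^* consists of the classes a with gcd(a, 4966) = 1, so its order is φ(4966). φ is multiplicative, with φ(p^e) = p^e − p^(e−1). Factorise 4966 = 2 · 13 · 191. Then
  φ(4966) = (2 − 1) · (13 − 1) · (191 − 1) = 1 · 12 · 190 = 2280.
Thus |(Z/4966Z)^*| = 2280.

Final answer: |(Z/4966Z)^*| = 2280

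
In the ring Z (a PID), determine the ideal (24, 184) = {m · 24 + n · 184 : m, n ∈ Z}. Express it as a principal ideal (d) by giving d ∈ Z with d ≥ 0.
(24, 184) = (8); d = 8

In the PID Z, (a, b) is generated by gcd(a, b). Compute gcd(184, 24) with the extended Euclidean algorithm, tracking rows (r, s, t) with s·184 + t·24 = r:
  row A: (184, 1, 0)   [1·184 + 0·24 = 184]
  row B: (24, 0, 1)   [0·184 + 1·24 = 24]
  184 = 7·24 + 16   → row C = row A − 7·row B = (16, 1, −7)   [check: 1·184 − 7·24 = 16]
  24 = 1·16 + 8   → row D = row B − 1·row C = (8, −1, 8)   [check: −1·184 + 8·24 = 8]
  16 = 2·8 + 0   → remainder 0, stop. gcd = 8 (last nonzero row D).
So gcd(24, 184) = 8, with Bézout identity −1·184 + 8·24 = 8. Containment (⊇): the Bézout identity exhibits 8 as an element of (24, 184), giving (8) ⊆ (24, 184). Containment (⊆): since 8 | 24 and 8 | 184 (24 = 8·3, 184 = 8·23), every Z-linear combination of 24 and 184 is divisible by 8, so (24, 184) ⊆ (8). Therefore (24, 184) = (8), d = 8.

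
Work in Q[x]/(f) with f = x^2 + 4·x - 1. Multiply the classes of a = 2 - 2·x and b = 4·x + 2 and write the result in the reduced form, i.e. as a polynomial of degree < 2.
First multiply in Q[x] without reducing: a · b = -8·x^2 + 4·x + 4. Now divide by f(x) = x^2 + 4·x - 1, eliminating the leading term at each step:
  leading term -8·x^2: subtract (-8)·f(x) = -8·x^2 - 32·x + 8, leaving 36·x - 4
The degree is now < 2, so this is the remainder. Hence a · b ≡ 36·x - 4 in Q[x]/(f).

Final answer: a · b ≡ 36·x - 4 (mod f(x))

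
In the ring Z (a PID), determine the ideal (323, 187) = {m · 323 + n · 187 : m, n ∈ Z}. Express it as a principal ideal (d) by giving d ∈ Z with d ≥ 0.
(323, 187) = (17); d = 17

In the PID Z, (a, b) is generated by gcd(a, b). Compute gcd(323, 187) with the extended Euclidean algorithm, tracking rows (r, s, t) with s·323 + t·187 = r:
  row A: (323, 1, 0)   [1·323 + 0·187 = 323]
  row B: (187, 0, 1)   [0·323 + 1·187 = 187]
  323 = 1·187 + 136   → row C = row A − 1·row B = (136, 1, −1)   [check: 1·323 − 1·187 = 136]
  187 = 1·136 + 51   → row D = row B − 1·row C = (51, −1, 2)   [check: −1·323 + 2·187 = 51]
  136 = 2·51 + 34   → row E = row C − 2·row D = (34, 3, −5)   [check: 3·323 − 5·187 = 34]
  51 = 1·34 + 17   → row F = row D − 1·row E = (17, −4, 7)   [check: −4·323 + 7·187 = 17]
  34 = 2·17 + 0   → remainder 0, stop. gcd = 17 (last nonzero row F).
So gcd(323, 187) = 17, with Bézout identity −4·323 + 7·187 = 17. Containment (⊇): the Bézout identity exhibits 17 as an element of (323, 187), giving (17) ⊆ (323, 187). Containment (⊆): since 17 | 323 and 17 | 187 (323 = 17·19, 187 = 17·11), every Z-linear combination of 323 and 187 is divisible by 17, so (323, 187) ⊆ (17). Therefore (323, 187) = (17), d = 17.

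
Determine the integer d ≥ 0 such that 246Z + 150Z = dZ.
In the PID Z, (a, b) is generated by gcd(a, b). Compute gcd(246, 150) with the extended Euclidean algorithm, tracking rows (r, s, t) with s·246 + t·150 = r:
  row A: (246, 1, 0)   [1·246 + 0·150 = 246]
  row B: (150, 0, 1)   [0·246 + 1·150 = 150]
  246 = 1·150 + 96   → row C = row A − 1·row B = (96, 1, −1)   [check: 1·246 − 1·150 = 96]
  150 = 1·96 + 54   → row D = row B − 1·row C = (54, −1, 2)   [check: −1·246 + 2·150 = 54]
  96 = 1·54 + 42   → row E = row C − 1·row D = (42, 2, −3)   [check: 2·246 − 3·150 = 42]
  54 = 1·42 + 12   → row F = row D − 1·row E = (12, −3, 5)   [check: −3·246 + 5·150 = 12]
  42 = 3·12 + 6   → row G = row E − 3·row F = (6, 11, −18)   [check: 11·246 − 18·150 = 6]
  12 = 2·6 + 0   → remainder 0, stop. gcd = 6 (last nonzero row G).
So gcd(246, 150) = 6, with Bézout identity 11·246 − 18·150 = 6. Containment (⊇): the Bézout identity exhibits 6 as an element of (246, 150), giving (6) ⊆ (246, 150). Containment (⊆): since 6 | 246 and 6 | 150 (246 = 6·41, 150 = 6·25), every Z-linear combination of 246 and 150 is divisible by 6, so (246, 150) ⊆ (6). Therefore (246, 150) = (6), d = 6.

Final answer: (246, 150) = (6); d = 6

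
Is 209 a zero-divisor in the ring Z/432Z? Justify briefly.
NO

gcd(209, 432) = 1, so 209 is a unit in Z/432Z (it has a multiplicative inverse). A unit cannot be a zero-divisor: if 209·b ≡ 0 then multiplying both sides by 209^(−1) gives b ≡ 0. So 209 is not a zero-divisor.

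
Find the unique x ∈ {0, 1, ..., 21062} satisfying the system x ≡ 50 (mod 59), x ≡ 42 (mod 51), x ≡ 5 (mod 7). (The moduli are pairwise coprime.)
x ≡ 21054 (mod 21063); the representative in [0, 21063) is 21054

The moduli 59, 51, 7 are pairwise coprime, so by the CRT there is a unique solution mod 59·51·7 = 21063.
Solve by successive substitution. Start with x ≡ 50 (mod 59).
  Combine with x ≡ 42 (mod 51): write x = 50 + 59·t and require 50 + 59·t ≡ 42 (mod 51), i.e. 59·t ≡ 42 − 50 ≡ 43 (mod 51). Since 59^(−1) ≡ 32 (mod 51) (59 ≡ 8 (mod 51)), t ≡ 32·43 ≡ 50 (mod 51). So x ≡ 50 + 59·50 = 3000 (mod 3009).
  Combine with x ≡ 5 (mod 7): write x = 3000 + 3009·t and require 3000 + 3009·t ≡ 5 (mod 7), i.e. 3009·t ≡ 5 − 3000 ≡ 1 (mod 7). Since 3009^(−1) ≡ 6 (mod 7) (3009 ≡ 6 (mod 7)), t ≡ 6·1 ≡ 6 (mod 7). So x ≡ 3000 + 3009·6 = 21054 (mod 21063).
Unique solution in [0, 21063): x = 21054.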